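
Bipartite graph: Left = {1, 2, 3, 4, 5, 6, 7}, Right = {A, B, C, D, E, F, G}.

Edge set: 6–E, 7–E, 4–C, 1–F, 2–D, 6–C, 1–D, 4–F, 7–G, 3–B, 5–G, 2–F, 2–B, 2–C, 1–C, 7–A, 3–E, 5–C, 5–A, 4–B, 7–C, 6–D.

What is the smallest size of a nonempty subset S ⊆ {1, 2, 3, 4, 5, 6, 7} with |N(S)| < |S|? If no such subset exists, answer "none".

A matching saturating every left vertex exists, for instance 1→C, 2→D, 3→B, 4→F, 5→A, 6→E, 7→G.
By Hall's marriage theorem, this means |N(S)| ≥ |S| for every subset S, so no violating subset exists.

none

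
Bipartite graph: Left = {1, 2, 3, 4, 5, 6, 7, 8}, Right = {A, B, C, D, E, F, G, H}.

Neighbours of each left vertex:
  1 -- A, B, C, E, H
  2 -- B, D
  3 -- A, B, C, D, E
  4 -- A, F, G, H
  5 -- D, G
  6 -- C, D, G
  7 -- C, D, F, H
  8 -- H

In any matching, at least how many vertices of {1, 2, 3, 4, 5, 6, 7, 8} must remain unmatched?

One maximum matching: 1-E, 2-B, 3-A, 4-G, 5-D, 6-C, 7-F, 8-H.
All 8 left vertices are matched, so no larger matching exists.
That matches 8 of the 8, leaving 0 unmatched; no matching can do better.

0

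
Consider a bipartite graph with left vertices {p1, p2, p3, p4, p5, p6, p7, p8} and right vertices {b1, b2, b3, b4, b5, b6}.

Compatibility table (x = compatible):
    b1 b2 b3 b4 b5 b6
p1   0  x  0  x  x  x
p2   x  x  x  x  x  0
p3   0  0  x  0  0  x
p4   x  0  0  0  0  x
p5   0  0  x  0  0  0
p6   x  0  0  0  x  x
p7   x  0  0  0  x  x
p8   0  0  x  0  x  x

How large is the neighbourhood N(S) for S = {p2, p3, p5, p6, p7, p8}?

The union of neighbours of {p2, p3, p5, p6, p7, p8} is {b1, b2, b3, b4, b5, b6}, which has 6 elements.
Since |N(S)| = 6 ≥ |S| = 6, Hall's condition holds for this subset.

6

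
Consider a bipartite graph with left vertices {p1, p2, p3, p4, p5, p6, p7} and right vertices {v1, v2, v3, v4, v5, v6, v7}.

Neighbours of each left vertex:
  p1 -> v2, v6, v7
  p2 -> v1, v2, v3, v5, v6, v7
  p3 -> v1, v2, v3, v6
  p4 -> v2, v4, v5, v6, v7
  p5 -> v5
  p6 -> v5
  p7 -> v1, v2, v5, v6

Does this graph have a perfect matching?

No

The set {p5, p6} has only 1 neighbour ({v5}), so by Hall's theorem at most 6 of the 7 left vertices can be matched.
Hence no matching covers every left vertex.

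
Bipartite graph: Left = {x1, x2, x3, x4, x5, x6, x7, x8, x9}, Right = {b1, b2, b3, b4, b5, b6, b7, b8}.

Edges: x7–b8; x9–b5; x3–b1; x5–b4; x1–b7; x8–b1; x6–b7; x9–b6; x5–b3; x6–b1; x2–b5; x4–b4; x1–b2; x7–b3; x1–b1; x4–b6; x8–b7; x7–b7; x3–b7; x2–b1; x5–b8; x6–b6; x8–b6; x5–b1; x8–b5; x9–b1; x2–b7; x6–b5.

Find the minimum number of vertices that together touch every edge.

The 8 edges x1–b2, x2–b7, x3–b1, x4–b4, x5–b8, x6–b6, x7–b3, x8–b5 form a matching, so any vertex cover needs at least 8 vertices (one per matched edge).
Conversely {x1, x4, x5, x7, b1, b5, b6, b7} meets every edge and has exactly 8 vertices, so 8 is optimal.

8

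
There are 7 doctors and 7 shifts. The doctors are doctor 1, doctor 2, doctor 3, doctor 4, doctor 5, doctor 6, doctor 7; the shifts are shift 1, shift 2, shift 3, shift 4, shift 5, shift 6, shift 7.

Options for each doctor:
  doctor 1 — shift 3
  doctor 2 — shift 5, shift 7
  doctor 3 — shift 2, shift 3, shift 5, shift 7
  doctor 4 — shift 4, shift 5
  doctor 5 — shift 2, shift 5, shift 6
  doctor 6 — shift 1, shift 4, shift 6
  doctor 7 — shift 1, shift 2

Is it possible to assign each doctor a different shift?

A valid assignment of size 7: doctor 1-shift 3, doctor 2-shift 7, doctor 3-shift 5, doctor 4-shift 4, doctor 5-shift 6, doctor 6-shift 1, doctor 7-shift 2.
Every doctor is matched, so this is a perfect matching.

Yes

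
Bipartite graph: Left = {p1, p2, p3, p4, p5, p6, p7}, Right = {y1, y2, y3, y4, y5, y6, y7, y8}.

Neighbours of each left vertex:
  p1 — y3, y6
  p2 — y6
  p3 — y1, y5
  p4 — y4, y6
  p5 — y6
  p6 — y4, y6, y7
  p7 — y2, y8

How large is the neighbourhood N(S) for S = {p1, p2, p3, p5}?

The union of neighbours of {p1, p2, p3, p5} is {y1, y3, y5, y6}, which has 4 elements.
Since |N(S)| = 4 ≥ |S| = 4, Hall's condition holds for this subset.

4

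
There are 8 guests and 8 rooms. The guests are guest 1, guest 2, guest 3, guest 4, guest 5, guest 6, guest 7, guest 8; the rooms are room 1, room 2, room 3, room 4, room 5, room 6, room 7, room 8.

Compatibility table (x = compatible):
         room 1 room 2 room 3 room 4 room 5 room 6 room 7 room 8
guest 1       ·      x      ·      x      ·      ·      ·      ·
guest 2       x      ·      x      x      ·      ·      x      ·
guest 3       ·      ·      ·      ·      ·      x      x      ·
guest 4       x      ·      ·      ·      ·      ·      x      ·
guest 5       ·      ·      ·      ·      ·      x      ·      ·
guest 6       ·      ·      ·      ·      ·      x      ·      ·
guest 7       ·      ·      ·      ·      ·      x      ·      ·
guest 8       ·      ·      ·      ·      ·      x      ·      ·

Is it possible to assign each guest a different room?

The set {guest 5, guest 6, guest 7, guest 8} has only 1 neighbour ({room 6}), so by Hall's theorem at most 5 of the 8 guests can be matched.
Hence no matching covers every guest.

No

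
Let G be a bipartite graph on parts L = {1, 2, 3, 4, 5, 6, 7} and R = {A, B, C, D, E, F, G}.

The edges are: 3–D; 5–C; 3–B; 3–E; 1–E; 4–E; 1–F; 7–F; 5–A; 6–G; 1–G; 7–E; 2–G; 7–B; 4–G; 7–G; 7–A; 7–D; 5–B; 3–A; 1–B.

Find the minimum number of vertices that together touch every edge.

6

The 6 edges 1–F, 2–G, 3–D, 4–E, 5–B, 7–A form a matching, so any vertex cover needs at least 6 vertices (one per matched edge).
Conversely {1, 3, 4, 5, 7, G} meets every edge and has exactly 6 vertices, so 6 is optimal.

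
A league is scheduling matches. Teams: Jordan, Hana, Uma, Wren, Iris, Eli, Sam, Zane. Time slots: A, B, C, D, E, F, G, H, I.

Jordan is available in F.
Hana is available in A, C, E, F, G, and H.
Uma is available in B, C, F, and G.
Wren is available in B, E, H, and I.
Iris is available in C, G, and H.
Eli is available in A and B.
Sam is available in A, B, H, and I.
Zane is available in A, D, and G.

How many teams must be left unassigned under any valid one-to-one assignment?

0

A valid assignment of size 8: Jordan-F, Hana-E, Uma-B, Wren-H, Iris-C, Eli-A, Sam-I, Zane-G.
This saturates every team, so 8 is the maximum.
That matches 8 of the 8, leaving 0 unmatched; no matching can do better.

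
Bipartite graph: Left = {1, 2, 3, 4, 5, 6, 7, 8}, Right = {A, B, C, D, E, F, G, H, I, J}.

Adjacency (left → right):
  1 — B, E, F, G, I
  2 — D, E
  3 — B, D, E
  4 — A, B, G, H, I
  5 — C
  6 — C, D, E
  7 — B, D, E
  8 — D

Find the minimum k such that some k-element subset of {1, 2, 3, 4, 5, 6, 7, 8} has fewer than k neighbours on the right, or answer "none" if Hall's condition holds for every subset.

4

Take S = {2, 3, 7, 8}. Its neighbourhood is {B, D, E}, so |N(S)| = 3 < |S| = 4.
Every subset of size less than 4 has at least as many neighbours as members, so 4 is the minimum.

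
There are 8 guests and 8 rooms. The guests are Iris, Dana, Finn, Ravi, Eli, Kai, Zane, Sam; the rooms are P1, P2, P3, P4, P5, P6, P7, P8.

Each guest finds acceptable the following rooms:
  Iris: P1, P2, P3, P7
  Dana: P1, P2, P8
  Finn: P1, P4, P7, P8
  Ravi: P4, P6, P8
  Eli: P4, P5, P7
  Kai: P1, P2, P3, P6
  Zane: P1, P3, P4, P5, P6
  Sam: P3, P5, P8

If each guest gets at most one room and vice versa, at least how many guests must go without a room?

One maximum matching: Iris–P2, Dana–P8, Finn–P1, Ravi–P4, Eli–P7, Kai–P6, Zane–P3, Sam–P5.
All 8 guests are matched, so no larger matching exists.
That matches 8 of the 8, leaving 0 unmatched; no matching can do better.

0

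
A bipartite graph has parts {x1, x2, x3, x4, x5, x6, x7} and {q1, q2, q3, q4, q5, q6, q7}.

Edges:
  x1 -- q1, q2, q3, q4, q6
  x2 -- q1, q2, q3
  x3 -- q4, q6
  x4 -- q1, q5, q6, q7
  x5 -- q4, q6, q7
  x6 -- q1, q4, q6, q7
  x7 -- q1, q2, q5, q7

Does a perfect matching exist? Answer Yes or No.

Yes

A valid assignment of size 7: x1–q1, x2–q3, x3–q4, x4–q5, x5–q7, x6–q6, x7–q2.
Every left vertex is matched, so this is a perfect matching.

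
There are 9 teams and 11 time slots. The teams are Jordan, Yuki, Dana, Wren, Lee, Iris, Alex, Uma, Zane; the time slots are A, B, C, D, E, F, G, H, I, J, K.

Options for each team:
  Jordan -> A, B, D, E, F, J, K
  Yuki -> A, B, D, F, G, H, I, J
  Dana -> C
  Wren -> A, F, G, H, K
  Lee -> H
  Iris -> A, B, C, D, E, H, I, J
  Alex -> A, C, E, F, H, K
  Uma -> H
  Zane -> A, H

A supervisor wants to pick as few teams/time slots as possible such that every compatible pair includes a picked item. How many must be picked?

A maximum matching has 8 edges (e.g. Jordan–E, Yuki–J, Dana–C, Wren–G, Lee–H, Iris–B, Alex–K, Zane–A).
By König's theorem the minimum vertex cover has the same size. One such cover is {Jordan, Yuki, Dana, Wren, Iris, Alex, Zane, H}.

8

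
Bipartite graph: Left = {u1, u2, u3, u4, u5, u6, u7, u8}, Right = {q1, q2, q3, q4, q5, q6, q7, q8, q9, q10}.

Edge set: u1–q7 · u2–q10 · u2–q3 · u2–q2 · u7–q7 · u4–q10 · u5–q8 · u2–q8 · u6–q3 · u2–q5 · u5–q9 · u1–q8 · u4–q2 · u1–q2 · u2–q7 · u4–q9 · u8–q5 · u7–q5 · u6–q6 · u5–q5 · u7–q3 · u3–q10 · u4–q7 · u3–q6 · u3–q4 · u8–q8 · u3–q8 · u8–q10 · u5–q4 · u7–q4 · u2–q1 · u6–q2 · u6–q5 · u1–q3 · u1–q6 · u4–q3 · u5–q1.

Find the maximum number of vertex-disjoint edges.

8

One maximum matching: u1→q6, u2→q1, u3→q10, u4→q7, u5→q9, u6→q2, u7→q4, u8→q8.
This saturates every left vertex, so 8 is the maximum.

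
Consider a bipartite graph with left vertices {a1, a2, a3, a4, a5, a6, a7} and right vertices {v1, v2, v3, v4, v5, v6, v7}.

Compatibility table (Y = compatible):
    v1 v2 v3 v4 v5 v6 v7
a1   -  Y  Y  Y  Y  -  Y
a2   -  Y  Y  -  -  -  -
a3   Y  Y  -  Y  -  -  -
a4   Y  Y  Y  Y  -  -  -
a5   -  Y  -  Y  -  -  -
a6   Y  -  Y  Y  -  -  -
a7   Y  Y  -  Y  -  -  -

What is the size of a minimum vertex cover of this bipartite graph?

A maximum matching has 5 edges (e.g. a1–v5, a2–v3, a3–v4, a4–v1, a5–v2).
By König's theorem the minimum vertex cover has the same size. One such cover is {a1, v1, v2, v3, v4}.

5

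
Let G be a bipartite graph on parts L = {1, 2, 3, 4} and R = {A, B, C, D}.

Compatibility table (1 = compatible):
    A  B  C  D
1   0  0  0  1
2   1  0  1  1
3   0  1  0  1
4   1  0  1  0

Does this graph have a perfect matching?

Yes

For example, pair 1-D, 2-A, 3-B, 4-C.
Every left vertex is matched, so this is a perfect matching.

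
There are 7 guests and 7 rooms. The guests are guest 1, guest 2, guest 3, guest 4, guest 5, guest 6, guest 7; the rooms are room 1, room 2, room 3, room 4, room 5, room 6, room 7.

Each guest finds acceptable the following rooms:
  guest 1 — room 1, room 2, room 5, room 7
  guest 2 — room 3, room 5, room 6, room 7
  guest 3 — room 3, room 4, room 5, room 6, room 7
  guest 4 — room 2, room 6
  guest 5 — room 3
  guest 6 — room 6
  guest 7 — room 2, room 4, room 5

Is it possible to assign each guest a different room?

Yes

A valid assignment of size 7: guest 1-room 1, guest 2-room 7, guest 3-room 4, guest 4-room 2, guest 5-room 3, guest 6-room 6, guest 7-room 5.
All 7 guests are covered.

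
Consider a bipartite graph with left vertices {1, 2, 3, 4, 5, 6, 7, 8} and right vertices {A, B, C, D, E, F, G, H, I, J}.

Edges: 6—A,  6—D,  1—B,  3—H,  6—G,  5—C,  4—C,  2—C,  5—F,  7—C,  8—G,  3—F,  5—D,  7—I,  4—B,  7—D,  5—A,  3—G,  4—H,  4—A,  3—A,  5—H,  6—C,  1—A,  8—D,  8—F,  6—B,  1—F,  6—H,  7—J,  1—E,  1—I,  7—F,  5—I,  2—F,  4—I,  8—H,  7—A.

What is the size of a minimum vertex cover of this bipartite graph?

A maximum matching has 8 edges (e.g. 1–E, 2–C, 3–G, 4–B, 5–H, 6–A, 7–J, 8–F).
By König's theorem the minimum vertex cover has the same size. One such cover is {1, 2, 3, 4, 5, 6, 7, 8}.

8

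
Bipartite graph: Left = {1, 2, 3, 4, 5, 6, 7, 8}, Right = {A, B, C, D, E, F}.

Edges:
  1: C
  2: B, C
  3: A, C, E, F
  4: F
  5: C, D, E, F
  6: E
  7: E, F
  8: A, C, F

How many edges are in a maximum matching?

A valid assignment of size 6: 1→C, 2→B, 3→A, 4→F, 5→D, 6→E.
The set {1, 3, 4, 6, 7, 8} has only 4 neighbours ({A, C, E, F}), so by Hall's theorem at most 6 of the 8 left vertices can be matched.

6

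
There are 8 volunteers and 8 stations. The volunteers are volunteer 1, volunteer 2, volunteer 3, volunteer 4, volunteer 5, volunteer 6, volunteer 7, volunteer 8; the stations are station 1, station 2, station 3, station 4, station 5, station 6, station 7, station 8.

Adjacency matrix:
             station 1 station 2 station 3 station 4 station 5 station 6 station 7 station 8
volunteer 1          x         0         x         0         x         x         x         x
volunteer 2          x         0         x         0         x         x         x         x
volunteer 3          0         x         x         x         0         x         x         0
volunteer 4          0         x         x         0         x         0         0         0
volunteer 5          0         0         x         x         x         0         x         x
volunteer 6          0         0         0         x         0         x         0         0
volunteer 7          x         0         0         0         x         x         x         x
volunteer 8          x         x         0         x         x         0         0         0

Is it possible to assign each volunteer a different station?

Yes

A valid assignment of size 8: volunteer 1→station 1, volunteer 2→station 6, volunteer 3→station 7, volunteer 4→station 5, volunteer 5→station 3, volunteer 6→station 4, volunteer 7→station 8, volunteer 8→station 2.
All 8 volunteers are covered.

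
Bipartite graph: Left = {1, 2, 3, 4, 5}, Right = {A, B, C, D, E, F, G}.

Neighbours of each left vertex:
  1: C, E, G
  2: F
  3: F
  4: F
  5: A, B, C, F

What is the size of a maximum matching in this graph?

For example, pair 1→E, 2→F, 5→B.
The set {2, 3, 4} has only 1 neighbour ({F}), so by Hall's theorem at most 3 of the 5 left vertices can be matched.

3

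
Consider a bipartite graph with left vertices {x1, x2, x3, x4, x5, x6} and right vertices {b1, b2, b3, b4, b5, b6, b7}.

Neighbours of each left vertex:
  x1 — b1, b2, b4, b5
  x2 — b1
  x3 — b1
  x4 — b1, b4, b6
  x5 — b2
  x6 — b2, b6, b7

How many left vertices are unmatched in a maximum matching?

A valid assignment of size 5: x1-b5, x2-b1, x4-b4, x5-b2, x6-b6.
The set {x2, x3} has only 1 neighbour ({b1}), so by Hall's theorem at most 5 of the 6 left vertices can be matched.
That matches 5 of the 6, leaving 1 unmatched; no matching can do better.

1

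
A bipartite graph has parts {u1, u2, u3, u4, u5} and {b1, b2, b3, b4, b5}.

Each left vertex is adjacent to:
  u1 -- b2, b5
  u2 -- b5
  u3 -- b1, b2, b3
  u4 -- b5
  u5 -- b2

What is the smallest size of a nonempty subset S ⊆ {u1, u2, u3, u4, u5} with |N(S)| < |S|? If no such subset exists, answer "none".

Take S = {u2, u4}. Its neighbourhood is {b5}, so |N(S)| = 1 < |S| = 2.
No single vertex violates Hall's condition since each has at least one neighbour, so 2 is the minimum.

2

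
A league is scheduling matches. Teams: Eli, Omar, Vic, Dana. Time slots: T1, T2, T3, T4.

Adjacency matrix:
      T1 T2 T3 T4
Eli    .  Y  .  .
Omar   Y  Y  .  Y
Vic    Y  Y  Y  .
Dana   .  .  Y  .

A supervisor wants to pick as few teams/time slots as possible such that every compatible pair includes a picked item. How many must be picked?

A maximum matching has 4 edges (e.g. Eli–T2, Omar–T4, Vic–T1, Dana–T3).
By König's theorem the minimum vertex cover has the same size. One such cover is {Eli, Omar, Vic, Dana}.

4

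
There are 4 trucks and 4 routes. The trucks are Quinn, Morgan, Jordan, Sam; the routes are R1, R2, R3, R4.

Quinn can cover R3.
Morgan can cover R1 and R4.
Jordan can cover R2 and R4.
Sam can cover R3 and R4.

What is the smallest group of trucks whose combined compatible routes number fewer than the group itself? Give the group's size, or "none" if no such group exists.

none

A matching saturating every truck exists, for instance Quinn→R3, Morgan→R1, Jordan→R2, Sam→R4.
By Hall's marriage theorem, this means |N(S)| ≥ |S| for every subset S, so no violating subset exists.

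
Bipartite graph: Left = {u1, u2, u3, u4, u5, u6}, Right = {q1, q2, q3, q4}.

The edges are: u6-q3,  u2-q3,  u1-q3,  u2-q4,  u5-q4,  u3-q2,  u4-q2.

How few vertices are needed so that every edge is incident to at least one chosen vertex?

3

A maximum matching has 3 edges (e.g. u1–q3, u2–q4, u3–q2).
By König's theorem the minimum vertex cover has the same size. One such cover is {q2, q3, q4}.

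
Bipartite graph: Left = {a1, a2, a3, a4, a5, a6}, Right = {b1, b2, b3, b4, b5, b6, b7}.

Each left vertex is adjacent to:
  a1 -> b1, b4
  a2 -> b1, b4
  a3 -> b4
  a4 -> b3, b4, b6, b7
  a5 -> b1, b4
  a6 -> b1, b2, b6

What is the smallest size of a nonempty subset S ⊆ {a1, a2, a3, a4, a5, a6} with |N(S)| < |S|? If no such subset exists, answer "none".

3

Take S = {a1, a2, a3}. Its neighbourhood is {b1, b4}, so |N(S)| = 2 < |S| = 3.
Every subset of size less than 3 has at least as many neighbours as members, so 3 is the minimum.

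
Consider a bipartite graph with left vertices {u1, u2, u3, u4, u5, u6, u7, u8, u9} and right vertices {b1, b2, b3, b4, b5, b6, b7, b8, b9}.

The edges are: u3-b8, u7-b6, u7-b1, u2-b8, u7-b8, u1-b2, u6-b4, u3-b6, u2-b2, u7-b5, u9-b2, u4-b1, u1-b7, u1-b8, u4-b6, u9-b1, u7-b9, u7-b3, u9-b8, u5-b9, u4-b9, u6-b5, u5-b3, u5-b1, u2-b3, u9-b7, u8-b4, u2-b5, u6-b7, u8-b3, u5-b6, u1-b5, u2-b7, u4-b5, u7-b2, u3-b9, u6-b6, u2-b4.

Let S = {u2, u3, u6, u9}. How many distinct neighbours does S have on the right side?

The union of neighbours of {u2, u3, u6, u9} is {b1, b2, b3, b4, b5, b6, b7, b8, b9}, which has 9 elements.
Since |N(S)| = 9 ≥ |S| = 4, Hall's condition holds for this subset.

9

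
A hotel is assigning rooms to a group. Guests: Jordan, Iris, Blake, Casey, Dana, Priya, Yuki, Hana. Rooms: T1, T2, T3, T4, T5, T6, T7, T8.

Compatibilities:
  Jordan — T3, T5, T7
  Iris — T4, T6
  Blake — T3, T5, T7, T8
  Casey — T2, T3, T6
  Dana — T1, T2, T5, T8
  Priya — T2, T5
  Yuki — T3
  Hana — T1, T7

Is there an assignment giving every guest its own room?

One maximum matching: Jordan–T5, Iris–T4, Blake–T8, Casey–T6, Dana–T1, Priya–T2, Yuki–T3, Hana–T7.
All 8 guests are covered.

Yes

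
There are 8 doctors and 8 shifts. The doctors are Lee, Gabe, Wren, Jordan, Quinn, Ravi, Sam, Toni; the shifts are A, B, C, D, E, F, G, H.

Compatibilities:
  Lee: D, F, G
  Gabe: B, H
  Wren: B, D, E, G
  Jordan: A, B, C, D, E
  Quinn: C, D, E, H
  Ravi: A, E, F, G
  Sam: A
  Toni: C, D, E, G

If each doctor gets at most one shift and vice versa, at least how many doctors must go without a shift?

0

One maximum matching: Lee–F, Gabe–H, Wren–D, Jordan–B, Quinn–C, Ravi–G, Sam–A, Toni–E.
This saturates every doctor, so 8 is the maximum.
That matches 8 of the 8, leaving 0 unmatched; no matching can do better.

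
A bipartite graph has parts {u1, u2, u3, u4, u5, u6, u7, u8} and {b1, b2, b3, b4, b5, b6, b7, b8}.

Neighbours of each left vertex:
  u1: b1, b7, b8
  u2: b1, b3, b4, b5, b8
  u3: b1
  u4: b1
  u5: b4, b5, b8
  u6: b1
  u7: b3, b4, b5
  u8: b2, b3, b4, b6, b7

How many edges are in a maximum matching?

6

For example, pair u1–b8, u2–b5, u3–b1, u5–b4, u7–b3, u8–b7.
The set {u3, u4, u6} has only 1 neighbour ({b1}), so by Hall's theorem at most 6 of the 8 left vertices can be matched.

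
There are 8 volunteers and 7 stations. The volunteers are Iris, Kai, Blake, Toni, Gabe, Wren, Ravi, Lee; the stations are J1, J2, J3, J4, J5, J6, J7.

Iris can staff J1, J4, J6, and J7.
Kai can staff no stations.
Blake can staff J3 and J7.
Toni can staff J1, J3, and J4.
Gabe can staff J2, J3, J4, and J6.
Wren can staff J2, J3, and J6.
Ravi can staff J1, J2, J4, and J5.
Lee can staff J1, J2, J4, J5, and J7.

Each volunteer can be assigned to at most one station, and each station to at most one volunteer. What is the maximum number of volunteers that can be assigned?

For example, pair Iris-J1, Blake-J7, Toni-J4, Gabe-J6, Wren-J3, Ravi-J5, Lee-J2.
The set {Kai} has only 0 neighbours (∅), so by Hall's theorem at most 7 of the 8 volunteers can be matched.

7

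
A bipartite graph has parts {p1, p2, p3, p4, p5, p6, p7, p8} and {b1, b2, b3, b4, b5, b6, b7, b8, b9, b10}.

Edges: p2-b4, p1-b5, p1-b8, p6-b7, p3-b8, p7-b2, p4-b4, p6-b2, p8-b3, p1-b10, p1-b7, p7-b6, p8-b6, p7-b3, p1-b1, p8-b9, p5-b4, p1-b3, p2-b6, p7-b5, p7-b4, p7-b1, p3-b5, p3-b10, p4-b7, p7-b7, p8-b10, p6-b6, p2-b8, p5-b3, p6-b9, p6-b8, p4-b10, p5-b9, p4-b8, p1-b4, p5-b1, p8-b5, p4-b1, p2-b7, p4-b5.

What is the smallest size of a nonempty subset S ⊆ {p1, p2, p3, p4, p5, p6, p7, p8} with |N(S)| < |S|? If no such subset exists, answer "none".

none

A matching saturating every left vertex exists, for instance p1→b4, p2→b6, p3→b8, p4→b10, p5→b3, p6→b7, p7→b1, p8→b5.
By Hall's marriage theorem, this means |N(S)| ≥ |S| for every subset S, so no violating subset exists.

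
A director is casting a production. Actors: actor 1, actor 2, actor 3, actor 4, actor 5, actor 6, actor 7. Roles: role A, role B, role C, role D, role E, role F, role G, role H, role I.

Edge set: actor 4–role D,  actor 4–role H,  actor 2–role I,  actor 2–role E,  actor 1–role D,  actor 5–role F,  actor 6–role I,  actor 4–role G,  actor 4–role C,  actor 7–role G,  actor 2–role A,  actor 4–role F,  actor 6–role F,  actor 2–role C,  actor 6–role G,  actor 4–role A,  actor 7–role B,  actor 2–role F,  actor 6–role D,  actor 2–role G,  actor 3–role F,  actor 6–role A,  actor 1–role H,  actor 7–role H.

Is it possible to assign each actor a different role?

The set {actor 3, actor 5} has only 1 neighbour ({role F}), so by Hall's theorem at most 6 of the 7 actors can be matched.
Hence no matching covers every actor.

No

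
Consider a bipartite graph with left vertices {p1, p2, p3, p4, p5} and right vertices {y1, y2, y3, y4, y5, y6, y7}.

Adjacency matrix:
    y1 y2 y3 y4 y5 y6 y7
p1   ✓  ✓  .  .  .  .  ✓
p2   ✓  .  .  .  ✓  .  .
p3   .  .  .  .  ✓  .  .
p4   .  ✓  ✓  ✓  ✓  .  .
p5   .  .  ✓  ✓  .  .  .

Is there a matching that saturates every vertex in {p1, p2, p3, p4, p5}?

Yes

One maximum matching: p1→y7, p2→y1, p3→y5, p4→y2, p5→y3.
All 5 left vertices are covered.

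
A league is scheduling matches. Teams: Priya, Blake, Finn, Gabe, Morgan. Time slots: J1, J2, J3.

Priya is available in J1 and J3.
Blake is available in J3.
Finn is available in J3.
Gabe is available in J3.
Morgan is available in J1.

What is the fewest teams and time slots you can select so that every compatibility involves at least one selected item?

{J1, J3} is a vertex cover of size 2: every edge has an endpoint in this set.
No smaller cover exists because Priya–J1, Blake–J3 is a matching of size 2, and a cover must include an endpoint of each of these disjoint edges (König's theorem).

2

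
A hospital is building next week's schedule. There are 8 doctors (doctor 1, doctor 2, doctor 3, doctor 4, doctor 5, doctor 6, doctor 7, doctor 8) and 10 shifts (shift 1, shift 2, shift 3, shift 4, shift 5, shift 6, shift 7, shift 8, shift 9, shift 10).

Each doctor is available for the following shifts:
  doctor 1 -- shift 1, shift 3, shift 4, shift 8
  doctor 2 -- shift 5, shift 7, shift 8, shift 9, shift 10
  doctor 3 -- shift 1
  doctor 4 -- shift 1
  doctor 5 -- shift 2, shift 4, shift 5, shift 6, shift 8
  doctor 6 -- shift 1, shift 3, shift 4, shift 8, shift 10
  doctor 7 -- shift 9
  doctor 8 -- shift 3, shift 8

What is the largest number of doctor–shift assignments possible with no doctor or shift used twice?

7

For example, pair doctor 1–shift 4, doctor 2–shift 7, doctor 3–shift 1, doctor 5–shift 5, doctor 6–shift 8, doctor 7–shift 9, doctor 8–shift 3.
The set {doctor 3, doctor 4} has only 1 neighbour ({shift 1}), so by Hall's theorem at most 7 of the 8 doctors can be matched.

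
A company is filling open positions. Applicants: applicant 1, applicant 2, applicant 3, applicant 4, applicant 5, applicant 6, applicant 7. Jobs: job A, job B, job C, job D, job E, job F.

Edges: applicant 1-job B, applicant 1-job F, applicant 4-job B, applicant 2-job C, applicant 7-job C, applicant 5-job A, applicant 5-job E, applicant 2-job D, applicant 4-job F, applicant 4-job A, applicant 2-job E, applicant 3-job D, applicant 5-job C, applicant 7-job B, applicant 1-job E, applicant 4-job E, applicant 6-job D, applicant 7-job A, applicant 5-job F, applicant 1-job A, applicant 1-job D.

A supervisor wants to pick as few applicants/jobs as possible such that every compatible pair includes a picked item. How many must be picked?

The 6 edges applicant 1–job B, applicant 2–job C, applicant 3–job D, applicant 4–job E, applicant 5–job F, applicant 7–job A form a matching, so any vertex cover needs at least 6 vertices (one per matched edge).
Conversely {applicant 1, applicant 2, applicant 4, applicant 5, applicant 7, job D} meets every edge and has exactly 6 vertices, so 6 is optimal.

6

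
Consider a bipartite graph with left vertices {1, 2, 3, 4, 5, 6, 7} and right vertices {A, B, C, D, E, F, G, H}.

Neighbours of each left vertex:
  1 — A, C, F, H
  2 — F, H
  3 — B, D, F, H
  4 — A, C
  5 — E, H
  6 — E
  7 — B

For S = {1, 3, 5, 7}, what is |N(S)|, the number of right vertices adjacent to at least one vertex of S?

The union of neighbours of {1, 3, 5, 7} is {A, B, C, D, E, F, H}, which has 7 elements.
Since |N(S)| = 7 ≥ |S| = 4, Hall's condition holds for this subset.

7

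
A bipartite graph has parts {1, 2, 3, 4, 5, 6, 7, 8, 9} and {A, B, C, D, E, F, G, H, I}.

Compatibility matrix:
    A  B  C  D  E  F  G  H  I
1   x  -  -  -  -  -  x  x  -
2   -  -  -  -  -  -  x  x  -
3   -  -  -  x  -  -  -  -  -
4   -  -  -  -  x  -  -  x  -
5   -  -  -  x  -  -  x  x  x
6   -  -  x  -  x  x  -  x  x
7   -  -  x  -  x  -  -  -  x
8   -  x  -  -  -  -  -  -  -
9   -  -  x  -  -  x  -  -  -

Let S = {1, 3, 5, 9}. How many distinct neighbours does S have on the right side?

The union of neighbours of {1, 3, 5, 9} is {A, C, D, F, G, H, I}, which has 7 elements.
Since |N(S)| = 7 ≥ |S| = 4, Hall's condition holds for this subset.

7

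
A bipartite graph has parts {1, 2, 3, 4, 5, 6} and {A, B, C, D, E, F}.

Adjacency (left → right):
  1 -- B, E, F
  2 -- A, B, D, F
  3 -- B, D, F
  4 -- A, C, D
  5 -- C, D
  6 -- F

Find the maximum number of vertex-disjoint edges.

For example, pair 1–E, 2–B, 3–D, 4–A, 5–C, 6–F.
This saturates every left vertex, so 6 is the maximum.

6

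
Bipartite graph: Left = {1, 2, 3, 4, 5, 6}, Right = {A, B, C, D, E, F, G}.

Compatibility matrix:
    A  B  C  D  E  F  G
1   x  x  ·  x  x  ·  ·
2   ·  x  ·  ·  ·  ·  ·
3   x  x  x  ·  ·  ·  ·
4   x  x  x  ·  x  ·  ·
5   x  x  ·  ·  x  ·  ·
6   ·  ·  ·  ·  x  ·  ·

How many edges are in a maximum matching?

A valid assignment of size 5: 1–D, 2–B, 3–A, 4–C, 5–E.
The set {2, 3, 4, 5, 6} has only 4 neighbours ({A, B, C, E}), so by Hall's theorem at most 5 of the 6 left vertices can be matched.

5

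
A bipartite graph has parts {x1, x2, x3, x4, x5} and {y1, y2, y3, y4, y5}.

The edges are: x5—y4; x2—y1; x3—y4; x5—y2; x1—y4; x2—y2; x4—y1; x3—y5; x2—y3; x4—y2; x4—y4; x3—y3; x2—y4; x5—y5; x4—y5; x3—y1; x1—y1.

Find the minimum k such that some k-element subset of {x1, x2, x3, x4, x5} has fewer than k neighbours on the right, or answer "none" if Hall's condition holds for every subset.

none

A matching saturating every left vertex exists, for instance x1→y4, x2→y3, x3→y5, x4→y1, x5→y2.
By Hall's marriage theorem, this means |N(S)| ≥ |S| for every subset S, so no violating subset exists.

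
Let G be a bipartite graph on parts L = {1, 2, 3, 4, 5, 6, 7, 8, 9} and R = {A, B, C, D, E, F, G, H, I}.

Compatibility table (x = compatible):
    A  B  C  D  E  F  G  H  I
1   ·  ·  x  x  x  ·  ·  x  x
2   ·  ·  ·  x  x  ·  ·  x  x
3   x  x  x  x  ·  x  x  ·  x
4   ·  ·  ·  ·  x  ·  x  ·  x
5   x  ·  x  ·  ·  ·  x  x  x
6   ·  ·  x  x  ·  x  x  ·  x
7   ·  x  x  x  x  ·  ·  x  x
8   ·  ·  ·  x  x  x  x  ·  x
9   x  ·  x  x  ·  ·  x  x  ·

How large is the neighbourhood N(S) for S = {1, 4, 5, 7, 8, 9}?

9

The union of neighbours of {1, 4, 5, 7, 8, 9} is {A, B, C, D, E, F, G, H, I}, which has 9 elements.
Since |N(S)| = 9 ≥ |S| = 6, Hall's condition holds for this subset.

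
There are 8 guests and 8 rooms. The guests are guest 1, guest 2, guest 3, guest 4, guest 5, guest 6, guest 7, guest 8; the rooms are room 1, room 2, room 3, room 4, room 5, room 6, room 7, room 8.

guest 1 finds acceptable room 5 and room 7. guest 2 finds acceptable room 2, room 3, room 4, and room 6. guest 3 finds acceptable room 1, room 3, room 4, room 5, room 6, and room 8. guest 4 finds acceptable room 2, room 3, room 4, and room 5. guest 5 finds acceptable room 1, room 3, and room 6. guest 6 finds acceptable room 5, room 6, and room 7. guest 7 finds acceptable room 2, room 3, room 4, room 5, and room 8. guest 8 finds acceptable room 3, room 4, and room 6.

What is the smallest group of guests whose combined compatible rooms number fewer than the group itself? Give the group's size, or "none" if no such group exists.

A matching saturating every guest exists, for instance guest 1→room 7, guest 2→room 4, guest 3→room 8, guest 4→room 2, guest 5→room 1, guest 6→room 6, guest 7→room 5, guest 8→room 3.
By Hall's marriage theorem, this means |N(S)| ≥ |S| for every subset S, so no violating subset exists.

none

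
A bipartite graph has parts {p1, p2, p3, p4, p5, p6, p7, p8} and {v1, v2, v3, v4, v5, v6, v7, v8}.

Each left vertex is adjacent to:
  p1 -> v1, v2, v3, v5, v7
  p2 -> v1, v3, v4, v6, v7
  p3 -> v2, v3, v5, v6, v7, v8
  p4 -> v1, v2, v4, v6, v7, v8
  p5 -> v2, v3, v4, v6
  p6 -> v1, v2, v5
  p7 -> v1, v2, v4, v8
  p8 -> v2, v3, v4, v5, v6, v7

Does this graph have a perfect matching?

One maximum matching: p1-v7, p2-v6, p3-v8, p4-v2, p5-v4, p6-v5, p7-v1, p8-v3.
Every left vertex is matched, so this is a perfect matching.

Yes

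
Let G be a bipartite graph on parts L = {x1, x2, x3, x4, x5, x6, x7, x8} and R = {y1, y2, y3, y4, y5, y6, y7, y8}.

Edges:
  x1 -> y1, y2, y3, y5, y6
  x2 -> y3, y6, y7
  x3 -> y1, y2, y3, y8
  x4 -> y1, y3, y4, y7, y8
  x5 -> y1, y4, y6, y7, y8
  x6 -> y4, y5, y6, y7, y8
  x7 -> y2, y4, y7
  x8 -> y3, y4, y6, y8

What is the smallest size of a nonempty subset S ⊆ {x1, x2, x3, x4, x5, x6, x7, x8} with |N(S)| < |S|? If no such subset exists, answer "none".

A matching saturating every left vertex exists, for instance x1→y5, x2→y6, x3→y1, x4→y8, x5→y4, x6→y7, x7→y2, x8→y3.
By Hall's marriage theorem, this means |N(S)| ≥ |S| for every subset S, so no violating subset exists.

none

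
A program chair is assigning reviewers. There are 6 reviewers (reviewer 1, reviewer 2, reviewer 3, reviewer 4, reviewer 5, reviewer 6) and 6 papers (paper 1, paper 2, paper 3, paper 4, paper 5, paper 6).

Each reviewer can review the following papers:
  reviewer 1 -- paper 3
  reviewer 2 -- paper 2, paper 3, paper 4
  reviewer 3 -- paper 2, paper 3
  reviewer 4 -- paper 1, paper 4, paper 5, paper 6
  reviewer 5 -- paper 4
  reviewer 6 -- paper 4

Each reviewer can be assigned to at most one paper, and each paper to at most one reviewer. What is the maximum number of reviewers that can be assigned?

For example, pair reviewer 1–paper 3, reviewer 2–paper 4, reviewer 3–paper 2, reviewer 4–paper 6.
The set {reviewer 1, reviewer 2, reviewer 3, reviewer 5, reviewer 6} has only 3 neighbours ({paper 2, paper 3, paper 4}), so by Hall's theorem at most 4 of the 6 reviewers can be matched.

4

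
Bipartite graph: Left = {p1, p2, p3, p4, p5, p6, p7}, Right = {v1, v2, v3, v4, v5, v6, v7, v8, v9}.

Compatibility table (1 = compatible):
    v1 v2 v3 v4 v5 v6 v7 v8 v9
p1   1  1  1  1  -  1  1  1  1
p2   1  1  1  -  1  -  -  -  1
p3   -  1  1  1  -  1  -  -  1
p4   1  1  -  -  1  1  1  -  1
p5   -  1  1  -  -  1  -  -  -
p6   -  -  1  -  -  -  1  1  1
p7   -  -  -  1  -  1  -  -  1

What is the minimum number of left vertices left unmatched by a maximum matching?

0

One maximum matching: p1-v1, p2-v9, p3-v4, p4-v2, p5-v3, p6-v7, p7-v6.
This saturates every left vertex, so 7 is the maximum.
That matches 7 of the 7, leaving 0 unmatched; no matching can do better.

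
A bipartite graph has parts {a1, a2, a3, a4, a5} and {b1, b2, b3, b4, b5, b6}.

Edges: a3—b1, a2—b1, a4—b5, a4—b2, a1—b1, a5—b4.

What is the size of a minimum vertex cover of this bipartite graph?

3

A maximum matching has 3 edges (e.g. a1–b1, a4–b5, a5–b4).
By König's theorem the minimum vertex cover has the same size. One such cover is {a4, a5, b1}.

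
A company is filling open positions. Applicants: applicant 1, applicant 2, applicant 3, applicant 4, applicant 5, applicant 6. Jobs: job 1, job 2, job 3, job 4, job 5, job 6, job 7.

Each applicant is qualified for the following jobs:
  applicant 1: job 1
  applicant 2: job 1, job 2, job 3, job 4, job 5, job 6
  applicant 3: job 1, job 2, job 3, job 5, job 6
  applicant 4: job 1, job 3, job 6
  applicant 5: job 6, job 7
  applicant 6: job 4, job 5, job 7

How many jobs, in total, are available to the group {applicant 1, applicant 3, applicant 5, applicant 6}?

The union of neighbours of {applicant 1, applicant 3, applicant 5, applicant 6} is {job 1, job 2, job 3, job 4, job 5, job 6, job 7}, which has 7 elements.
Since |N(S)| = 7 ≥ |S| = 4, Hall's condition holds for this subset.

7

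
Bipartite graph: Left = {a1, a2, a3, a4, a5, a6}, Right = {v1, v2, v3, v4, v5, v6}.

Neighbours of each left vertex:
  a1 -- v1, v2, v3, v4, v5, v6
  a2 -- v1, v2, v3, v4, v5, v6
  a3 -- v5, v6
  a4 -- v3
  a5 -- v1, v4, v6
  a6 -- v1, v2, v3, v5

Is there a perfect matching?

A valid assignment of size 6: a1–v6, a2–v4, a3–v5, a4–v3, a5–v1, a6–v2.
Every left vertex is matched, so this is a perfect matching.

Yes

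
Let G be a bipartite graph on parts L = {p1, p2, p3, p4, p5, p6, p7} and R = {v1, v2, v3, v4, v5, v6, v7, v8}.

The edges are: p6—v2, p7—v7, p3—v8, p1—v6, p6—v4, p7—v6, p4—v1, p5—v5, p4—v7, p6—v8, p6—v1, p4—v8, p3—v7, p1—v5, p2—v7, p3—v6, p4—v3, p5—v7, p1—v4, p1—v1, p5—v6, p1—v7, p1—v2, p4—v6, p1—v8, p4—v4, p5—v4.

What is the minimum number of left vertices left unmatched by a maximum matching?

0

One maximum matching: p1→v2, p2→v7, p3→v8, p4→v3, p5→v4, p6→v1, p7→v6.
This saturates every left vertex, so 7 is the maximum.
That matches 7 of the 7, leaving 0 unmatched; no matching can do better.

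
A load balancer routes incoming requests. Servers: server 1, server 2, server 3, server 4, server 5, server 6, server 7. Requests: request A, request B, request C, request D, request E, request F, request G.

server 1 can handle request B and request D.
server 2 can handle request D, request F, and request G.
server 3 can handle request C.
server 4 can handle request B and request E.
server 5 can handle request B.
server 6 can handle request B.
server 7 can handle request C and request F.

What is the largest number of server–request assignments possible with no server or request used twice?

A valid assignment of size 6: server 1→request D, server 2→request G, server 3→request C, server 4→request E, server 5→request B, server 7→request F.
The set {server 5, server 6} has only 1 neighbour ({request B}), so by Hall's theorem at most 6 of the 7 servers can be matched.

6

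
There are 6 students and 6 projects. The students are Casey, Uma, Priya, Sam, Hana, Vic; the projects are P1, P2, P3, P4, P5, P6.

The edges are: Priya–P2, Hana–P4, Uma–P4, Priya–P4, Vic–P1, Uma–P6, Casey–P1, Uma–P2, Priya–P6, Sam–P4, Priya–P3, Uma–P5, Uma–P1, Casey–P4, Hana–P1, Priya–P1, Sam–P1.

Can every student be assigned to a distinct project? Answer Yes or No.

The set {Casey, Sam, Hana, Vic} has only 2 neighbours ({P1, P4}), so by Hall's theorem at most 4 of the 6 students can be matched.
Hence no matching covers every student.

No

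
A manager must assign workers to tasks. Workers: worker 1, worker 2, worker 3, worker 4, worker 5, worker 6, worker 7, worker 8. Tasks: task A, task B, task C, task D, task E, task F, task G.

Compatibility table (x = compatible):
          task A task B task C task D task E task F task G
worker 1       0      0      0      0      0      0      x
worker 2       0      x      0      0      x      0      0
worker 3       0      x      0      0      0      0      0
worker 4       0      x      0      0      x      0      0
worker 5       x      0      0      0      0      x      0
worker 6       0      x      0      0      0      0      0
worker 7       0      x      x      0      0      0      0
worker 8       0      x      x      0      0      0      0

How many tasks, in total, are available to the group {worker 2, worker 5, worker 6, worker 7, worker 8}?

The union of neighbours of {worker 2, worker 5, worker 6, worker 7, worker 8} is {task A, task B, task C, task E, task F}, which has 5 elements.
Since |N(S)| = 5 ≥ |S| = 5, Hall's condition holds for this subset.

5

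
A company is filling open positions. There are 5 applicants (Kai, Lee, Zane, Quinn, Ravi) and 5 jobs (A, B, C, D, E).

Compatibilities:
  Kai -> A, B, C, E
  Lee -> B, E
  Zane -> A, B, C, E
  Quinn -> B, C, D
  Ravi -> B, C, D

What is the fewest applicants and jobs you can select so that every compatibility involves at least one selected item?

5

The 5 edges Kai–A, Lee–E, Zane–C, Quinn–D, Ravi–B form a matching, so any vertex cover needs at least 5 vertices (one per matched edge).
Conversely {Kai, Lee, Zane, Quinn, Ravi} meets every edge and has exactly 5 vertices, so 5 is optimal.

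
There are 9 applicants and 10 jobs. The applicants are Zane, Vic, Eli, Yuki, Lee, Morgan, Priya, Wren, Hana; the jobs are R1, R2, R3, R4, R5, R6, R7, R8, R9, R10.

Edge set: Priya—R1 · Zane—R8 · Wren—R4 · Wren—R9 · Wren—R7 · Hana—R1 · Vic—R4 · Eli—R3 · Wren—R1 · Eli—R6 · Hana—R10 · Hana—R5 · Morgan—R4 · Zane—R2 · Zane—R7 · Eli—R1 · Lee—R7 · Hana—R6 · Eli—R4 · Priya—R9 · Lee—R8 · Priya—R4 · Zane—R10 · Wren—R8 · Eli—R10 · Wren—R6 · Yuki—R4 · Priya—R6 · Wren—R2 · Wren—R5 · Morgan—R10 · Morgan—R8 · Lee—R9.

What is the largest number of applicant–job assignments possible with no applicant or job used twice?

8

A valid assignment of size 8: Zane→R8, Vic→R4, Eli→R3, Lee→R7, Morgan→R10, Priya→R6, Wren→R9, Hana→R5.
The set {Vic, Yuki} has only 1 neighbour ({R4}), so by Hall's theorem at most 8 of the 9 applicants can be matched.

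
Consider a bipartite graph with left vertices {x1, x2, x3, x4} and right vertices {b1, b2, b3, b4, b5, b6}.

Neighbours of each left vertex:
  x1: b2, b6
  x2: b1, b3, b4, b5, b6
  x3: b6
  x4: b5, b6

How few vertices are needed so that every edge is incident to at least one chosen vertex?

4

A maximum matching has 4 edges (e.g. x1–b2, x2–b1, x3–b6, x4–b5).
By König's theorem the minimum vertex cover has the same size. One such cover is {x1, x2, x3, x4}.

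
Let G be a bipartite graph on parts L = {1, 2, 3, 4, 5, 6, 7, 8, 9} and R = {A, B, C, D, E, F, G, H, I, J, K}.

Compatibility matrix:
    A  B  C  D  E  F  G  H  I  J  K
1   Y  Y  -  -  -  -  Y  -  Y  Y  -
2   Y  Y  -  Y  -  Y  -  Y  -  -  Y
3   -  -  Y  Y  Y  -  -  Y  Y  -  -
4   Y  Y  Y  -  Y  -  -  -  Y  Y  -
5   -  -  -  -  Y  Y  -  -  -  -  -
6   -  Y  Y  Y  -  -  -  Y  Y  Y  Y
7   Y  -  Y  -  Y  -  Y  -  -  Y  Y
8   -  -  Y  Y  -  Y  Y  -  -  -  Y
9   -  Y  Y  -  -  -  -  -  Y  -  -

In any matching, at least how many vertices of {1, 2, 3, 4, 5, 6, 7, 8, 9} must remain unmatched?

A valid assignment of size 9: 1→G, 2→A, 3→H, 4→J, 5→F, 6→D, 7→E, 8→K, 9→B.
This saturates every left vertex, so 9 is the maximum.
That matches 9 of the 9, leaving 0 unmatched; no matching can do better.

0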